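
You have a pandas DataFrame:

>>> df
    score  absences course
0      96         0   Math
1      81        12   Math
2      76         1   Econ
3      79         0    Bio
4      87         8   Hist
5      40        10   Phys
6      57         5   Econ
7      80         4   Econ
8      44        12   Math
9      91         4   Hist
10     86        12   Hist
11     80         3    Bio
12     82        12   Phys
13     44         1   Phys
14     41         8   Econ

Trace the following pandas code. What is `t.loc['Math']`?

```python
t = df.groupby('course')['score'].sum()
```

221

group by course, sum of score:
course
Bio     159
Econ    254
Hist    264
Math    221
Phys    166
Name: score, dtype: int64
So loc['Math'] = 221.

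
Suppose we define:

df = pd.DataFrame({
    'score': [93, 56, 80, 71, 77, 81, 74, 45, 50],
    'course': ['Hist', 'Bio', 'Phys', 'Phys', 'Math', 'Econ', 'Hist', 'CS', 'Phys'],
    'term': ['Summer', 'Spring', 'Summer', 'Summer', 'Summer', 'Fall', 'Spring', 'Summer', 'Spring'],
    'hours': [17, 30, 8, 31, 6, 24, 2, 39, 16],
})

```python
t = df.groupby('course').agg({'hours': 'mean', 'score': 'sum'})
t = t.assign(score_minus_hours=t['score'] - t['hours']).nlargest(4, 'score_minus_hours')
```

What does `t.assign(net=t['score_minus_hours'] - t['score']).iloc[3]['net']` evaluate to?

group by course: mean(hours), sum(score):
            hours  score
course                  
Bio     30.000000     56
CS      39.000000     45
Econ    24.000000     81
Hist     9.500000    167
Math     6.000000     77
Phys    18.333333    201
add column score_minus_hours = t['score'] - t['hours']:
            hours  score  score_minus_hours
course                                     
Bio     30.000000     56          26.000000
CS      39.000000     45           6.000000
Econ    24.000000     81          57.000000
Hist     9.500000    167         157.500000
Math     6.000000     77          71.000000
Phys    18.333333    201         182.666667
take 4 rows with largest score_minus_hours:
            hours  score  score_minus_hours
course                                     
Phys    18.333333    201         182.666667
Hist     9.500000    167         157.500000
Math     6.000000     77          71.000000
Econ    24.000000     81          57.000000
add column net = t['score_minus_hours'] - t['score']:
            hours  score  score_minus_hours        net
course                                                
Phys    18.333333    201         182.666667 -18.333333
Hist     9.500000    167         157.500000  -9.500000
Math     6.000000     77          71.000000  -6.000000
Econ    24.000000     81          57.000000 -24.000000

-24.0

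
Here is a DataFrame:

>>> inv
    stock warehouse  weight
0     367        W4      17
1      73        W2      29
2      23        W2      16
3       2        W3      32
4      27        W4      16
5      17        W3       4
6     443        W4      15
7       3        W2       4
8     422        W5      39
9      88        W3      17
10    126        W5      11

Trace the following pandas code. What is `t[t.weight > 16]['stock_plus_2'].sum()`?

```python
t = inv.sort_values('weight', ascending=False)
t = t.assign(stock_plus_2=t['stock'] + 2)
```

sort by weight descending:
    stock warehouse  weight
8     422        W5      39
3       2        W3      32
1      73        W2      29
0     367        W4      17
9      88        W3      17
2      23        W2      16
4      27        W4      16
6     443        W4      15
10    126        W5      11
5      17        W3       4
7       3        W2       4
add column stock_plus_2 = t['stock'] + 2:
    stock warehouse  weight  stock_plus_2
8     422        W5      39           424
3       2        W3      32             4
1      73        W2      29            75
0     367        W4      17           369
9      88        W3      17            90
2      23        W2      16            25
4      27        W4      16            29
6     443        W4      15           445
10    126        W5      11           128
5      17        W3       4            19
7       3        W2       4             5
filter rows where weight > 16:
   stock warehouse  weight  stock_plus_2
8    422        W5      39           424
3      2        W3      32             4
1     73        W2      29            75
0    367        W4      17           369
9     88        W3      17            90

962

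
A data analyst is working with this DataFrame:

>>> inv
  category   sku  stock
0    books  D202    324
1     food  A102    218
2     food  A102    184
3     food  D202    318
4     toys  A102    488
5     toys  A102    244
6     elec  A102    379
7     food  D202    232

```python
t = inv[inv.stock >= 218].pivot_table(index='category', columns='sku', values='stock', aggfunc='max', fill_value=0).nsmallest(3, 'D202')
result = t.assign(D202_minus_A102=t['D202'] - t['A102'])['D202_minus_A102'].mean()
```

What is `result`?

filter rows where stock >= 218:
  category   sku  stock
0    books  D202    324
1     food  A102    218
3     food  D202    318
4     toys  A102    488
5     toys  A102    244
6     elec  A102    379
7     food  D202    232
pivot: rows=category, cols=sku, max(stock):
sku       A102  D202
category            
books        0   324
elec       379     0
food       218   318
toys       488     0
take 3 rows with smallest D202:
sku       A102  D202
category            
elec       379     0
toys       488     0
food       218   318
add column D202_minus_A102 = t['D202'] - t['A102']:
sku       A102  D202  D202_minus_A102
category                             
elec       379     0             -379
toys       488     0             -488
food       218   318              100
Hence -255.666666667.

-255.666666667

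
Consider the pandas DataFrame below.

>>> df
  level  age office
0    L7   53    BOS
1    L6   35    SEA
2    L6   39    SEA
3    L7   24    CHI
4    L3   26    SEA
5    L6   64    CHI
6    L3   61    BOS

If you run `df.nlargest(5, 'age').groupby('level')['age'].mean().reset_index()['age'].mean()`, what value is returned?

take 5 rows with largest age:
  level  age office
5    L6   64    CHI
6    L3   61    BOS
0    L7   53    BOS
2    L6   39    SEA
1    L6   35    SEA
group by level, mean of age:
level
L3    61.0
L6    46.0
L7    53.0
Name: age, dtype: float64
reset_index():
  level   age
0    L3  61.0
1    L6  46.0
2    L7  53.0
Taking the mean of column 'age' gives 53.3333333333.

53.3333333333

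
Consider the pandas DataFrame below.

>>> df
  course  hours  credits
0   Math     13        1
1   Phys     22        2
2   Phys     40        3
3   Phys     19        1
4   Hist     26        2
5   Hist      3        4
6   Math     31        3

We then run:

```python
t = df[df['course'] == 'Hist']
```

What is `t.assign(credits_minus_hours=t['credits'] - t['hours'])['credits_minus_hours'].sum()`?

-23

filter rows where course == 'Hist':
  course  hours  credits
4   Hist     26        2
5   Hist      3        4
add column credits_minus_hours = t['credits'] - t['hours']:
  course  hours  credits  credits_minus_hours
4   Hist     26        2                  -24
5   Hist      3        4                    1
Then the sum of column 'credits_minus_hours': -23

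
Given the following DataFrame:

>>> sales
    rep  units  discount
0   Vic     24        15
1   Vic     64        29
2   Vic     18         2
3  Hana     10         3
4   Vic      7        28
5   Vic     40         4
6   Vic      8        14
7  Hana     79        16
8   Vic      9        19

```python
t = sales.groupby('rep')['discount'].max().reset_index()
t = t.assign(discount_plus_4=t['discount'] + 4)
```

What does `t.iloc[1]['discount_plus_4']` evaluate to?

group by rep, max of discount:
rep
Hana    16
Vic     29
Name: discount, dtype: int64
reset_index():
    rep  discount
0  Hana        16
1   Vic        29
add column discount_plus_4 = t['discount'] + 4:
    rep  discount  discount_plus_4
0  Hana        16               20
1   Vic        29               33
The value at position 1, column 'discount_plus_4' is 33.

33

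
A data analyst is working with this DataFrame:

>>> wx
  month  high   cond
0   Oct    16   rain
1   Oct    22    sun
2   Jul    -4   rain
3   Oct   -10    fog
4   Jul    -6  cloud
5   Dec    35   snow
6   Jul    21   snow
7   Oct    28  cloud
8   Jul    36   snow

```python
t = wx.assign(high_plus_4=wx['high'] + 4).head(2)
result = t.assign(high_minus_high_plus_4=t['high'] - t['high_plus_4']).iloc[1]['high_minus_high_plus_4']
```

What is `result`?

add column high_plus_4 = wx['high'] + 4:
  month  high   cond  high_plus_4
0   Oct    16   rain           20
1   Oct    22    sun           26
2   Jul    -4   rain            0
3   Oct   -10    fog           -6
4   Jul    -6  cloud           -2
5   Dec    35   snow           39
6   Jul    21   snow           25
7   Oct    28  cloud           32
8   Jul    36   snow           40
take first 2 rows:
  month  high  cond  high_plus_4
0   Oct    16  rain           20
1   Oct    22   sun           26
add column high_minus_high_plus_4 = t['high'] - t['high_plus_4']:
  month  high  cond  high_plus_4  high_minus_high_plus_4
0   Oct    16  rain           20                      -4
1   Oct    22   sun           26                      -4
Taking the value at position 1, column 'high_minus_high_plus_4' gives -4.

-4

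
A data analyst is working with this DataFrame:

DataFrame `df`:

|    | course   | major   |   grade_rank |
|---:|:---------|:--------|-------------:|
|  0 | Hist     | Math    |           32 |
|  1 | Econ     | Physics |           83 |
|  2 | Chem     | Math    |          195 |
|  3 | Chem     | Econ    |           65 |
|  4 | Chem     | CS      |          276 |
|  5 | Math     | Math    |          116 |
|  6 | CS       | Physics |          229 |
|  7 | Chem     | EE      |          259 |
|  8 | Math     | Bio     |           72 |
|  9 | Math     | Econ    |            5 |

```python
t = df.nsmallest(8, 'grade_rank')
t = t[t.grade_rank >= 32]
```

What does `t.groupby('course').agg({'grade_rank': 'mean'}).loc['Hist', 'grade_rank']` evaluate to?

32.0

take 8 rows with smallest grade_rank:
  course    major  grade_rank
9   Math     Econ           5
0   Hist     Math          32
3   Chem     Econ          65
8   Math      Bio          72
1   Econ  Physics          83
5   Math     Math         116
2   Chem     Math         195
6     CS  Physics         229
filter rows where grade_rank >= 32:
  course    major  grade_rank
0   Hist     Math          32
3   Chem     Econ          65
8   Math      Bio          72
1   Econ  Physics          83
5   Math     Math         116
2   Chem     Math         195
6     CS  Physics         229
group by course, mean of grade_rank:
        grade_rank
course            
CS           229.0
Chem         130.0
Econ          83.0
Hist          32.0
Math          94.0
The value at row 'Hist', column 'grade_rank' is 32.0.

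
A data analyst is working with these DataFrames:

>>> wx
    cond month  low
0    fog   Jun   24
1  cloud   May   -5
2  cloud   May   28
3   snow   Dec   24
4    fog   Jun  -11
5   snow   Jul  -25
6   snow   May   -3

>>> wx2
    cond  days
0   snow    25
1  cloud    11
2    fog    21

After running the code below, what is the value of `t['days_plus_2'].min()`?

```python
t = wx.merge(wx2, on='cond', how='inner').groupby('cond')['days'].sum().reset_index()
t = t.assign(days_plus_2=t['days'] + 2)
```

merge on 'cond' (how='inner') → 7 rows:
    cond month  low  days
0    fog   Jun   24    21
1  cloud   May   -5    11
2  cloud   May   28    11
3   snow   Dec   24    25
4    fog   Jun  -11    21
5   snow   Jul  -25    25
6   snow   May   -3    25
group by cond, sum of days:
cond
cloud    22
fog      42
snow     75
Name: days, dtype: int64
reset_index():
    cond  days
0  cloud    22
1    fog    42
2   snow    75
add column days_plus_2 = t['days'] + 2:
    cond  days  days_plus_2
0  cloud    22           24
1    fog    42           44
2   snow    75           77

24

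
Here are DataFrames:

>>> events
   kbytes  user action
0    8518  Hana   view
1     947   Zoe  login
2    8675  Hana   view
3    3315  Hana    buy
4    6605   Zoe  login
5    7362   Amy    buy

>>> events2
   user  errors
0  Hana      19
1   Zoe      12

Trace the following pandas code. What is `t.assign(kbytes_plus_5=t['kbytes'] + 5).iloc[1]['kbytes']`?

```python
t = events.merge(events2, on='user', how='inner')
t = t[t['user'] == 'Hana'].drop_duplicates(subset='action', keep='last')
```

3315

merge on 'user' (how='inner') → 5 rows:
   kbytes  user action  errors
0    8518  Hana   view      19
1     947   Zoe  login      12
2    8675  Hana   view      19
3    3315  Hana    buy      19
4    6605   Zoe  login      12
filter rows where user == 'Hana':
   kbytes  user action  errors
0    8518  Hana   view      19
2    8675  Hana   view      19
3    3315  Hana    buy      19
drop duplicate action (keep=last):
   kbytes  user action  errors
2    8675  Hana   view      19
3    3315  Hana    buy      19
add column kbytes_plus_5 = t['kbytes'] + 5:
   kbytes  user action  errors  kbytes_plus_5
2    8675  Hana   view      19           8680
3    3315  Hana    buy      19           3320
So iloc[1]['kbytes'] = 3315.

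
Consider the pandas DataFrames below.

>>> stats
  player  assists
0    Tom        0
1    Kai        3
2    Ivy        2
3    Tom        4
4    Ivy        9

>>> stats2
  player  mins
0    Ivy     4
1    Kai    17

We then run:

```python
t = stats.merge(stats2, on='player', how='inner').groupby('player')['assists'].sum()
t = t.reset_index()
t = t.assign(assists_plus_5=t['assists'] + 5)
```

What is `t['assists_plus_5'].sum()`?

merge on 'player' (how='inner') → 3 rows:
  player  assists  mins
0    Kai        3    17
1    Ivy        2     4
2    Ivy        9     4
group by player, sum of assists:
player
Ivy    11
Kai     3
Name: assists, dtype: int64
reset_index():
  player  assists
0    Ivy       11
1    Kai        3
add column assists_plus_5 = t['assists'] + 5:
  player  assists  assists_plus_5
0    Ivy       11              16
1    Kai        3               8
Hence 24.

24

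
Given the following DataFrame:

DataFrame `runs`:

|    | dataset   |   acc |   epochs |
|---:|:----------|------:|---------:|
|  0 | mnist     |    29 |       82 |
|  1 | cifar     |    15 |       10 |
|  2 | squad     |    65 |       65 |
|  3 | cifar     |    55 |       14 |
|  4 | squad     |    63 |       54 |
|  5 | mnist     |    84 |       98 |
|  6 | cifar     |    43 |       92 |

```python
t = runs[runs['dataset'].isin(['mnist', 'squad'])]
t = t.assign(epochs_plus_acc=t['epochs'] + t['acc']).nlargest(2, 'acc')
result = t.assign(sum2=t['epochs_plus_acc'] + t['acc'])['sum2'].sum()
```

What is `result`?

461

filter rows where dataset in ['mnist', 'squad']:
  dataset  acc  epochs
0   mnist   29      82
2   squad   65      65
4   squad   63      54
5   mnist   84      98
add column epochs_plus_acc = t['epochs'] + t['acc']:
  dataset  acc  epochs  epochs_plus_acc
0   mnist   29      82              111
2   squad   65      65              130
4   squad   63      54              117
5   mnist   84      98              182
take 2 rows with largest acc:
  dataset  acc  epochs  epochs_plus_acc
5   mnist   84      98              182
2   squad   65      65              130
add column sum2 = t['epochs_plus_acc'] + t['acc']:
  dataset  acc  epochs  epochs_plus_acc  sum2
5   mnist   84      98              182   266
2   squad   65      65              130   195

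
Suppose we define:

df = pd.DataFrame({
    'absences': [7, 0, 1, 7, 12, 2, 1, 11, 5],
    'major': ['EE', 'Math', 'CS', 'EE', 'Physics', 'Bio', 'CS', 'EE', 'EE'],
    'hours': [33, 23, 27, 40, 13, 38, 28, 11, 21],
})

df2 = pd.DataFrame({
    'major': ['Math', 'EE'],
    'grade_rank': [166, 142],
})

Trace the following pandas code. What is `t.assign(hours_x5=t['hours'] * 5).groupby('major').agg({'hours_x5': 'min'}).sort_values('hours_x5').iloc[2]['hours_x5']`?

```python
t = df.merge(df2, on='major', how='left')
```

merge on 'major' (how='left') → 9 rows:
   absences    major  hours  grade_rank
0         7       EE     33       142.0
1         0     Math     23       166.0
2         1       CS     27         NaN
3         7       EE     40       142.0
4        12  Physics     13         NaN
5         2      Bio     38         NaN
6         1       CS     28         NaN
7        11       EE     11       142.0
8         5       EE     21       142.0
add column hours_x5 = t['hours'] * 5:
   absences    major  hours  grade_rank  hours_x5
0         7       EE     33       142.0       165
1         0     Math     23       166.0       115
2         1       CS     27         NaN       135
3         7       EE     40       142.0       200
4        12  Physics     13         NaN        65
5         2      Bio     38         NaN       190
6         1       CS     28         NaN       140
7        11       EE     11       142.0        55
8         5       EE     21       142.0       105
group by major, min of hours_x5:
         hours_x5
major            
Bio           190
CS            135
EE             55
Math          115
Physics        65
sort by hours_x5:
         hours_x5
major            
EE             55
Physics        65
Math          115
CS            135
Bio           190
value at position 2, column 'hours_x5' → 115

115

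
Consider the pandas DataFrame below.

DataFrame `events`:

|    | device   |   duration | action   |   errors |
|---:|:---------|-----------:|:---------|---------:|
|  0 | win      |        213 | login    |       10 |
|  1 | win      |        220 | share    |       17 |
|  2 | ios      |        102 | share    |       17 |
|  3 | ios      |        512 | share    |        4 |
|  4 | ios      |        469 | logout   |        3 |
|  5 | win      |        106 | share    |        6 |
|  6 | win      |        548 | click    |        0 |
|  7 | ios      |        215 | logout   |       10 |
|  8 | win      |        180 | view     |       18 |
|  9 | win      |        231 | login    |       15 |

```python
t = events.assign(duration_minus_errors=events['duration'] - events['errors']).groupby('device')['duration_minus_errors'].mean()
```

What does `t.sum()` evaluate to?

add column duration_minus_errors = events['duration'] - events['errors']:
  device  duration  action  errors  duration_minus_errors
0    win       213   login      10                    203
1    win       220   share      17                    203
2    ios       102   share      17                     85
3    ios       512   share       4                    508
4    ios       469  logout       3                    466
5    win       106   share       6                    100
6    win       548   click       0                    548
7    ios       215  logout      10                    205
8    win       180    view      18                    162
9    win       231   login      15                    216
group by device, mean of duration_minus_errors:
device
ios    316.000000
win    238.666667
Name: duration_minus_errors, dtype: float64
Hence 554.666666667.

554.666666667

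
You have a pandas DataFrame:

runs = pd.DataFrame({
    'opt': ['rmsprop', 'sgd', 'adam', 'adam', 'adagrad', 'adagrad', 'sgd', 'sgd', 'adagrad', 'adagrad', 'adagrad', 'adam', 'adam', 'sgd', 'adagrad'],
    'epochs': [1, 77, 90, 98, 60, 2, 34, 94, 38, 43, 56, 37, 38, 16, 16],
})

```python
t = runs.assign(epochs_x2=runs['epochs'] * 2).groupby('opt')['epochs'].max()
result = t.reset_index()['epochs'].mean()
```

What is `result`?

add column epochs_x2 = runs['epochs'] * 2:
        opt  epochs  epochs_x2
0   rmsprop       1          2
1       sgd      77        154
2      adam      90        180
3      adam      98        196
4   adagrad      60        120
5   adagrad       2          4
6       sgd      34         68
7       sgd      94        188
8   adagrad      38         76
9   adagrad      43         86
10  adagrad      56        112
11     adam      37         74
12     adam      38         76
13      sgd      16         32
14  adagrad      16         32
group by opt, max of epochs:
opt
adagrad    60
adam       98
rmsprop     1
sgd        94
Name: epochs, dtype: int64
reset_index():
       opt  epochs
0  adagrad      60
1     adam      98
2  rmsprop       1
3      sgd      94
Reading off the mean of column 'epochs', we get 63.25.

63.25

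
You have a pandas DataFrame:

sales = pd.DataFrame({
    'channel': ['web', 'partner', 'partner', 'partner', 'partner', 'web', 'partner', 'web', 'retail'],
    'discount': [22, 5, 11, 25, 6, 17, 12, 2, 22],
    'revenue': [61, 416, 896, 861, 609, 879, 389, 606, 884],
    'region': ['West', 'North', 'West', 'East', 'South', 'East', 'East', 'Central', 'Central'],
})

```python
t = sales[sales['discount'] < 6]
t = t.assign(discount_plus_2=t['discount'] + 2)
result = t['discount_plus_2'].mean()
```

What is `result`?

filter rows where discount < 6:
   channel  discount  revenue   region
1  partner         5      416    North
7      web         2      606  Central
add column discount_plus_2 = t['discount'] + 2:
   channel  discount  revenue   region  discount_plus_2
1  partner         5      416    North                7
7      web         2      606  Central                4

5.5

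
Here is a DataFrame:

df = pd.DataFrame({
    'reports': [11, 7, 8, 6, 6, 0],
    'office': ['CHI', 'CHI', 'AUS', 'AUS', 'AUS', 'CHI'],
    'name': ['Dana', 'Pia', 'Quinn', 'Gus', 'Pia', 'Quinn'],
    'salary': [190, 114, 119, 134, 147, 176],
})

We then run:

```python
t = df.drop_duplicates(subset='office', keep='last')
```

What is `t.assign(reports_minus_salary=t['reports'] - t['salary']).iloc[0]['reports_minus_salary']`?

drop duplicate office (keep=last):
   reports office   name  salary
4        6    AUS    Pia     147
5        0    CHI  Quinn     176
add column reports_minus_salary = t['reports'] - t['salary']:
   reports office   name  salary  reports_minus_salary
4        6    AUS    Pia     147                  -141
5        0    CHI  Quinn     176                  -176
Reading off the value at position 0, column 'reports_minus_salary', we get -141.

-141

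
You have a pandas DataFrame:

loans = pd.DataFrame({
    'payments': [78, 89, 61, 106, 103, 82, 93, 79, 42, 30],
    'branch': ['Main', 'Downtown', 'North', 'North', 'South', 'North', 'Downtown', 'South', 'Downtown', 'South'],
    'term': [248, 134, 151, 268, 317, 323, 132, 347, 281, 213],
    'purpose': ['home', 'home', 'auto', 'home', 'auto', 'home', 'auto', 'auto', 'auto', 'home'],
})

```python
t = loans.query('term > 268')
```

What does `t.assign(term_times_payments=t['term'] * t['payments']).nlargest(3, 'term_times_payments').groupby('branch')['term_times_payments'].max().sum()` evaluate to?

filter rows where term > 268:
   payments    branch  term purpose
4       103     South   317    auto
5        82     North   323    home
7        79     South   347    auto
8        42  Downtown   281    auto
add column term_times_payments = t['term'] * t['payments']:
   payments    branch  term purpose  term_times_payments
4       103     South   317    auto                32651
5        82     North   323    home                26486
7        79     South   347    auto                27413
8        42  Downtown   281    auto                11802
take 3 rows with largest term_times_payments:
   payments branch  term purpose  term_times_payments
4       103  South   317    auto                32651
7        79  South   347    auto                27413
5        82  North   323    home                26486
group by branch, max of term_times_payments:
branch
North    26486
South    32651
Name: term_times_payments, dtype: int64
Reading off the sum of the resulting series, we get 59137.

59137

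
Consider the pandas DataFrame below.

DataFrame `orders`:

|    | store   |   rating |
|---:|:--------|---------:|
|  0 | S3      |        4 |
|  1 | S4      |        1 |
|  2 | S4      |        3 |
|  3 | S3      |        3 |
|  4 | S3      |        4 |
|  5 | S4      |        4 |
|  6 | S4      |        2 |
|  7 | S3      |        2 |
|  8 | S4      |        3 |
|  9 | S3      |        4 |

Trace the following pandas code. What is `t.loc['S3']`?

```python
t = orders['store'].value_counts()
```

value_counts of store:
store
S3    5
S4    5
Name: count, dtype: int64
Hence 5.

5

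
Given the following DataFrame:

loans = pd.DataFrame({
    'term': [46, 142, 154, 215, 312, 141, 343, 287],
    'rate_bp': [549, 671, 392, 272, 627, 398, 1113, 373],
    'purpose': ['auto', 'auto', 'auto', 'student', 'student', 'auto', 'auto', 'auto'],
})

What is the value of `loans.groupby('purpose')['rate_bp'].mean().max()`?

582.666666667

group by purpose, mean of rate_bp:
purpose
auto       582.666667
student    449.500000
Name: rate_bp, dtype: float64
Reading off the max of the resulting series, we get 582.666666667.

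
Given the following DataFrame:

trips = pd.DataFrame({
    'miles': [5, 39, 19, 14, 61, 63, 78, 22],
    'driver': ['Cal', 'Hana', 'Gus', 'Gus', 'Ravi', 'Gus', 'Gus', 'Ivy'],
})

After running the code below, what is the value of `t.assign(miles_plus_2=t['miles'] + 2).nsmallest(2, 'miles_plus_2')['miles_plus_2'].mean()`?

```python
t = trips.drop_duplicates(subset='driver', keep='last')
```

15.5

drop duplicate driver (keep=last):
   miles driver
0      5    Cal
1     39   Hana
4     61   Ravi
6     78    Gus
7     22    Ivy
add column miles_plus_2 = t['miles'] + 2:
   miles driver  miles_plus_2
0      5    Cal             7
1     39   Hana            41
4     61   Ravi            63
6     78    Gus            80
7     22    Ivy            24
take 2 rows with smallest miles_plus_2:
   miles driver  miles_plus_2
0      5    Cal             7
7     22    Ivy            24
Reading off the mean of column 'miles_plus_2', we get 15.5.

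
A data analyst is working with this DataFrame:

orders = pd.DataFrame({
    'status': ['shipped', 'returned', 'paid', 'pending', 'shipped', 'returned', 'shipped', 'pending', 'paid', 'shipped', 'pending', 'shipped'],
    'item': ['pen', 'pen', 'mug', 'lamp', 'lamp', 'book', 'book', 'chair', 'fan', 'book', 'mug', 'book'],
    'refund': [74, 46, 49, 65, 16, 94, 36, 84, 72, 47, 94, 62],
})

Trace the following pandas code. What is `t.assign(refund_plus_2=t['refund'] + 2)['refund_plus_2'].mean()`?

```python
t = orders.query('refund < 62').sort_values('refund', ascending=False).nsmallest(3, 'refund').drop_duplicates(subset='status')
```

33.0

filter rows where refund < 62:
     status  item  refund
1  returned   pen      46
2      paid   mug      49
4   shipped  lamp      16
6   shipped  book      36
9   shipped  book      47
sort by refund descending:
     status  item  refund
2      paid   mug      49
9   shipped  book      47
1  returned   pen      46
6   shipped  book      36
4   shipped  lamp      16
take 3 rows with smallest refund:
     status  item  refund
4   shipped  lamp      16
6   shipped  book      36
1  returned   pen      46
drop duplicate status (keep=first):
     status  item  refund
4   shipped  lamp      16
1  returned   pen      46
add column refund_plus_2 = t['refund'] + 2:
     status  item  refund  refund_plus_2
4   shipped  lamp      16             18
1  returned   pen      46             48
Taking the mean of column 'refund_plus_2' gives 33.0.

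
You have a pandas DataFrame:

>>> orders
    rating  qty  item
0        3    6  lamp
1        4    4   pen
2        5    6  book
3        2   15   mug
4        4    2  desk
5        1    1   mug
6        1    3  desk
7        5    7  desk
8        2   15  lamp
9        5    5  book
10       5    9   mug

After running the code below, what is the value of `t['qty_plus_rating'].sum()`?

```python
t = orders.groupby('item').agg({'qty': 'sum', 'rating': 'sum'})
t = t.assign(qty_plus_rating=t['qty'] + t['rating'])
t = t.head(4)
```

group by item: sum(qty), sum(rating):
      qty  rating
item             
book   11      10
desk   12      10
lamp   21       5
mug    25       8
pen     4       4
add column qty_plus_rating = t['qty'] + t['rating']:
      qty  rating  qty_plus_rating
item                              
book   11      10               21
desk   12      10               22
lamp   21       5               26
mug    25       8               33
pen     4       4                8
take first 4 rows:
      qty  rating  qty_plus_rating
item                              
book   11      10               21
desk   12      10               22
lamp   21       5               26
mug    25       8               33
Hence 102.

102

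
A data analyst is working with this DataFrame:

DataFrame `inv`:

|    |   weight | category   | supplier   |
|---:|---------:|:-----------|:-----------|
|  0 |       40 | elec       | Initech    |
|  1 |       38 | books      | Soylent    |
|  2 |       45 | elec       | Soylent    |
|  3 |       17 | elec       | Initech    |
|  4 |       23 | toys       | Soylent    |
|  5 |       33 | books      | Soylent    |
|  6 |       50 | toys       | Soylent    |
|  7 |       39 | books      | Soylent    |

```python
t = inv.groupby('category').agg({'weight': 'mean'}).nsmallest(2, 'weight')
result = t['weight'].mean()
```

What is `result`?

35.25

group by category, mean of weight:
             weight
category           
books     36.666667
elec      34.000000
toys      36.500000
take 2 rows with smallest weight:
          weight
category        
elec        34.0
toys        36.5
Hence 35.25.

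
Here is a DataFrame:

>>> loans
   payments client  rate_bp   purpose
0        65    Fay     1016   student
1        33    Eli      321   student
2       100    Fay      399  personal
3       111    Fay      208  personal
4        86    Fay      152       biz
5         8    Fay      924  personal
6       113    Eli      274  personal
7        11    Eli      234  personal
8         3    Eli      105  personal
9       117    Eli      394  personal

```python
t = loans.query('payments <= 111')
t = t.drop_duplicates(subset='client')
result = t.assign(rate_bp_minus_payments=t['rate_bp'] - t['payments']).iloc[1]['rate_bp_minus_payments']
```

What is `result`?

288

filter rows where payments <= 111:
   payments client  rate_bp   purpose
0        65    Fay     1016   student
1        33    Eli      321   student
2       100    Fay      399  personal
3       111    Fay      208  personal
4        86    Fay      152       biz
5         8    Fay      924  personal
7        11    Eli      234  personal
8         3    Eli      105  personal
drop duplicate client (keep=first):
   payments client  rate_bp  purpose
0        65    Fay     1016  student
1        33    Eli      321  student
add column rate_bp_minus_payments = t['rate_bp'] - t['payments']:
   payments client  rate_bp  purpose  rate_bp_minus_payments
0        65    Fay     1016  student                     951
1        33    Eli      321  student                     288
Finally, value at position 1, column 'rate_bp_minus_payments' = 288.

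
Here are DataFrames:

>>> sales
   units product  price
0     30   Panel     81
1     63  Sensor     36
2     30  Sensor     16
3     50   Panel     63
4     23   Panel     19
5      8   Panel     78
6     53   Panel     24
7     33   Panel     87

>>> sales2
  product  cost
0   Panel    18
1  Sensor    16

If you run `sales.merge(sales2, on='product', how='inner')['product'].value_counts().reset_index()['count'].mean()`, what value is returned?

merge on 'product' (how='inner') → 8 rows:
   units product  price  cost
0     30   Panel     81    18
1     63  Sensor     36    16
2     30  Sensor     16    16
3     50   Panel     63    18
4     23   Panel     19    18
5      8   Panel     78    18
6     53   Panel     24    18
7     33   Panel     87    18
value_counts of product:
product
Panel     6
Sensor    2
Name: count, dtype: int64
reset_index():
  product  count
0   Panel      6
1  Sensor      2
The mean of column 'count' is 4.0.

4.0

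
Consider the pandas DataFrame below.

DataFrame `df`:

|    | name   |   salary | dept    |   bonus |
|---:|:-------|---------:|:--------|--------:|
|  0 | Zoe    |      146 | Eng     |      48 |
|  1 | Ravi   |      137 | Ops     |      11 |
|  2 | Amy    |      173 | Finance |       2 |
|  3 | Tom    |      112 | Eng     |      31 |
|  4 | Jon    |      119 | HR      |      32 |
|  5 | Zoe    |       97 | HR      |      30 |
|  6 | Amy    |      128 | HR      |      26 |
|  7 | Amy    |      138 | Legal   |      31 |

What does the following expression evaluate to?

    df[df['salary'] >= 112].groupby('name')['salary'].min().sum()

filter rows where salary >= 112:
   name  salary     dept  bonus
0   Zoe     146      Eng     48
1  Ravi     137      Ops     11
2   Amy     173  Finance      2
3   Tom     112      Eng     31
4   Jon     119       HR     32
6   Amy     128       HR     26
7   Amy     138    Legal     31
group by name, min of salary:
name
Amy     128
Jon     119
Ravi    137
Tom     112
Zoe     146
Name: salary, dtype: int64

642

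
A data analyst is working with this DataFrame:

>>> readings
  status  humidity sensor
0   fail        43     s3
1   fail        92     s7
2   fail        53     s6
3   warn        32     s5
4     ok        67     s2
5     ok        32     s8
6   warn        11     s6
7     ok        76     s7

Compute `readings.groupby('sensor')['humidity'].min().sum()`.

261

group by sensor, min of humidity:
sensor
s2    67
s3    43
s5    32
s6    11
s7    76
s8    32
Name: humidity, dtype: int64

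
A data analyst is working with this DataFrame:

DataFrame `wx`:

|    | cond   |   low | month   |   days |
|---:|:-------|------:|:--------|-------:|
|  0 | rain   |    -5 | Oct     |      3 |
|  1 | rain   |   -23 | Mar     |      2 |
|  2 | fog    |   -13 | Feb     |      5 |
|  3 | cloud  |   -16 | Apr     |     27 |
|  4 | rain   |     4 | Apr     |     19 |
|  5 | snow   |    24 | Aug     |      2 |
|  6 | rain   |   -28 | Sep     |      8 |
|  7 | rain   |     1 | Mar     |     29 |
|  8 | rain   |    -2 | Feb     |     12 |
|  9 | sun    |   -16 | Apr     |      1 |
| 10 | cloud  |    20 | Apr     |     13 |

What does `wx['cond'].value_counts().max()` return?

6

value_counts of cond:
cond
rain     6
cloud    2
fog      1
snow     1
sun      1
Name: count, dtype: int64
Reading off the max of the resulting series, we get 6.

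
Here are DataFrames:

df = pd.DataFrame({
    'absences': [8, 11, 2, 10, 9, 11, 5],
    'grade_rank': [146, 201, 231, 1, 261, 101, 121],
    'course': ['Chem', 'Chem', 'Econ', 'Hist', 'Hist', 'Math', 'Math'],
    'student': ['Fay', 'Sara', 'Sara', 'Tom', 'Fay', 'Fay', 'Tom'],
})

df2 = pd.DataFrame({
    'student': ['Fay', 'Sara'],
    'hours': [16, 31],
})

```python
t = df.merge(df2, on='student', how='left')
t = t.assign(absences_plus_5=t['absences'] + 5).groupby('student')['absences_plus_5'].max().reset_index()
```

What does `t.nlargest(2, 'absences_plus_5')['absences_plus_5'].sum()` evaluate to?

32

merge on 'student' (how='left') → 7 rows:
   absences  grade_rank course student  hours
0         8         146   Chem     Fay   16.0
1        11         201   Chem    Sara   31.0
2         2         231   Econ    Sara   31.0
3        10           1   Hist     Tom    NaN
4         9         261   Hist     Fay   16.0
5        11         101   Math     Fay   16.0
6         5         121   Math     Tom    NaN
add column absences_plus_5 = t['absences'] + 5:
   absences  grade_rank course student  hours  absences_plus_5
0         8         146   Chem     Fay   16.0               13
1        11         201   Chem    Sara   31.0               16
2         2         231   Econ    Sara   31.0                7
3        10           1   Hist     Tom    NaN               15
4         9         261   Hist     Fay   16.0               14
5        11         101   Math     Fay   16.0               16
6         5         121   Math     Tom    NaN               10
group by student, max of absences_plus_5:
student
Fay     16
Sara    16
Tom     15
Name: absences_plus_5, dtype: int64
reset_index():
  student  absences_plus_5
0     Fay               16
1    Sara               16
2     Tom               15
take 2 rows with largest absences_plus_5:
  student  absences_plus_5
0     Fay               16
1    Sara               16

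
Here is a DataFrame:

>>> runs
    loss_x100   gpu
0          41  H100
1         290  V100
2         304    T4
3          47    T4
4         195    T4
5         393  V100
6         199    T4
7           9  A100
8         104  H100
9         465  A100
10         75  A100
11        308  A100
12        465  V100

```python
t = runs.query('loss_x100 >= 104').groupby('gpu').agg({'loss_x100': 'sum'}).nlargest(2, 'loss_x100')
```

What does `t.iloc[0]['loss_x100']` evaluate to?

filter rows where loss_x100 >= 104:
    loss_x100   gpu
1         290  V100
2         304    T4
4         195    T4
5         393  V100
6         199    T4
8         104  H100
9         465  A100
11        308  A100
12        465  V100
group by gpu, sum of loss_x100:
      loss_x100
gpu            
A100        773
H100        104
T4          698
V100       1148
take 2 rows with largest loss_x100:
      loss_x100
gpu            
V100       1148
A100        773
The value at position 0, column 'loss_x100' is 1148.

1148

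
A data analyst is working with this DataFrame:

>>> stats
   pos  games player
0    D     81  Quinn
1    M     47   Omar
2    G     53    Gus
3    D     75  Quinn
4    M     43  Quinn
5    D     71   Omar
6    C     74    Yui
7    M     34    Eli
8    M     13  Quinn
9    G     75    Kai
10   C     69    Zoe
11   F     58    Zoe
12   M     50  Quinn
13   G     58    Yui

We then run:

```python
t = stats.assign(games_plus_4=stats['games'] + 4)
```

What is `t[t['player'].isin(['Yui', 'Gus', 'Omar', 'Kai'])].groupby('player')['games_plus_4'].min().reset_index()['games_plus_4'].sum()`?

249

add column games_plus_4 = stats['games'] + 4:
   pos  games player  games_plus_4
0    D     81  Quinn            85
1    M     47   Omar            51
2    G     53    Gus            57
3    D     75  Quinn            79
4    M     43  Quinn            47
5    D     71   Omar            75
6    C     74    Yui            78
7    M     34    Eli            38
8    M     13  Quinn            17
9    G     75    Kai            79
10   C     69    Zoe            73
11   F     58    Zoe            62
12   M     50  Quinn            54
13   G     58    Yui            62
filter rows where player in ['Yui', 'Gus', 'Omar', 'Kai']:
   pos  games player  games_plus_4
1    M     47   Omar            51
2    G     53    Gus            57
5    D     71   Omar            75
6    C     74    Yui            78
9    G     75    Kai            79
13   G     58    Yui            62
group by player, min of games_plus_4:
player
Gus     57
Kai     79
Omar    51
Yui     62
Name: games_plus_4, dtype: int64
reset_index():
  player  games_plus_4
0    Gus            57
1    Kai            79
2   Omar            51
3    Yui            62
sum of column 'games_plus_4' → 249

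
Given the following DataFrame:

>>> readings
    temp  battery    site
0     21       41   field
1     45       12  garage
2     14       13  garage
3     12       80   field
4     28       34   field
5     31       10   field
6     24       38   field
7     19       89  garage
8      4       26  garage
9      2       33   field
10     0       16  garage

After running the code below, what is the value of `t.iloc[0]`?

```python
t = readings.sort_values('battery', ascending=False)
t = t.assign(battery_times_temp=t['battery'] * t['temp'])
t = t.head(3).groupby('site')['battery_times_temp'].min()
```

sort by battery descending:
    temp  battery    site
7     19       89  garage
3     12       80   field
0     21       41   field
6     24       38   field
4     28       34   field
9      2       33   field
8      4       26  garage
10     0       16  garage
2     14       13  garage
1     45       12  garage
5     31       10   field
add column battery_times_temp = t['battery'] * t['temp']:
    temp  battery    site  battery_times_temp
7     19       89  garage                1691
3     12       80   field                 960
0     21       41   field                 861
6     24       38   field                 912
4     28       34   field                 952
9      2       33   field                  66
8      4       26  garage                 104
10     0       16  garage                   0
2     14       13  garage                 182
1     45       12  garage                 540
5     31       10   field                 310
take first 3 rows:
   temp  battery    site  battery_times_temp
7    19       89  garage                1691
3    12       80   field                 960
0    21       41   field                 861
group by site, min of battery_times_temp:
site
field      861
garage    1691
Name: battery_times_temp, dtype: int64
So iloc[0] = 861.

861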